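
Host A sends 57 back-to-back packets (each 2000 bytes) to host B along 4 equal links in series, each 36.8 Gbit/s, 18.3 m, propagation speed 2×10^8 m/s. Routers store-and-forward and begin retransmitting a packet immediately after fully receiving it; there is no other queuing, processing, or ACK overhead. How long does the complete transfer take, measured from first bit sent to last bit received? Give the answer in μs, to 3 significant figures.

Per-hop transmission t_tx = L/R = 16000/36800000000 = 0.434783 μs.
Per-hop propagation t_prop = 18.3/200000000 = 0.0915 μs.
Pipeline fill: first packet needs 4·t_tx to clear all hops; remaining 56 packets each add one t_tx.
Total = (4+57-1)·t_tx + 4·t_prop = 60·0.434783 + 4·0.0915 = 26.5 μs.

26.5 μs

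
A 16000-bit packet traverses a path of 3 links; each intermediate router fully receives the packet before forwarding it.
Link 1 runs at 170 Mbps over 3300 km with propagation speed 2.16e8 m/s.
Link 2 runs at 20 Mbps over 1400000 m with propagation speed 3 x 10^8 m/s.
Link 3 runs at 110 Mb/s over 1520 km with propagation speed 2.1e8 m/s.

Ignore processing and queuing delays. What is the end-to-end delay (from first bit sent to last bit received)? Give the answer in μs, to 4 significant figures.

Transmission delays (L/R per hop): 94.1176, 800, 145.455 μs; sum = 1039.57 μs.
Propagation delays (d/s per hop): 15277.8, 4666.67, 7238.1 μs; sum = 27182.5 μs.
End-to-end = 28220 μs.

28220 μs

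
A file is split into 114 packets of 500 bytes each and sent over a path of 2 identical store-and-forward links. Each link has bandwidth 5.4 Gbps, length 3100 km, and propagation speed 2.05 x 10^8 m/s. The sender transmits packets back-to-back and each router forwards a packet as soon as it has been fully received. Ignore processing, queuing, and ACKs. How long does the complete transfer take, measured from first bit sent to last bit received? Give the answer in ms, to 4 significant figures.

Per-hop transmission t_tx = L/R = 4000/5400000000 = 0.000740741 ms.
Per-hop propagation t_prop = 3100000/2.05e+08 = 15.122 ms.
Pipeline fill: first packet needs 2·t_tx to clear all hops; remaining 113 packets each add one t_tx.
Total = (2+114-1)·t_tx + 2·t_prop = 115·0.000740741 + 2·15.122 = 30.33 ms.

30.33 ms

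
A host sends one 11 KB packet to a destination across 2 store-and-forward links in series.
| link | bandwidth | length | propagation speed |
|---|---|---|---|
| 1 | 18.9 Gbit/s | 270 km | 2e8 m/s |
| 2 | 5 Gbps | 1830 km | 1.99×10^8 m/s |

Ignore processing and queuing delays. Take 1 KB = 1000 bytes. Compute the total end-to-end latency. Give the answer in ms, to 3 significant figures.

10.6 ms

L = 88000 bits.
Transmission delays (L/R per hop): 0.00465608, 0.0176 ms; sum = 0.0222561 ms.
Propagation delays (d/s per hop): 1.35, 9.19598 ms; sum = 10.546 ms.
End-to-end = 10.6 ms.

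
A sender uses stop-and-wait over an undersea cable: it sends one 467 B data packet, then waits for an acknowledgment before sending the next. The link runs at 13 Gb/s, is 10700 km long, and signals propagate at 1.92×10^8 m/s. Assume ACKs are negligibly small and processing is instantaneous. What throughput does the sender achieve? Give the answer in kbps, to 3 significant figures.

t_tx = L/R = 3736/13000000000 = 2.87385e-07 s.
t_prop = 10700000/192000000 = 0.0557292 s; RTT = 0.111458 s.
Cycle = t_tx + RTT = 0.111459 s.
Throughput = L / cycle = 3736 / 0.111459 = 33.5 kbps.

33.5 kbps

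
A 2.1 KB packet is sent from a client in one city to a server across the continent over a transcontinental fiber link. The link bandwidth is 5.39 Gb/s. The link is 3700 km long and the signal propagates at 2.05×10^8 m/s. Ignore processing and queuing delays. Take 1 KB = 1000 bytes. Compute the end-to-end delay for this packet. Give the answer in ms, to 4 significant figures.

L = 16800 bits.
Transmission delay = L/R = 16800 / 5390000000 = 0.00311688 ms.
Propagation delay = d/s = 3700000 m / 2.05e+08 m/s = 18.0488 ms.
Total = 18.05 ms.

18.05 ms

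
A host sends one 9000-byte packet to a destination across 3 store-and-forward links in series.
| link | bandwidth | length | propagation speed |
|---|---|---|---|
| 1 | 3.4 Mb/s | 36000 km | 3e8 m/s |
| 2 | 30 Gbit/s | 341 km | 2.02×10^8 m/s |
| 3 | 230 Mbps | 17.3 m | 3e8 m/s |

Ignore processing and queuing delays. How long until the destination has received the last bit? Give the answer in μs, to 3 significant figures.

L = 9000 × 8 = 72000 bits.
Transmission delays (L/R per hop): 21176.5, 2.4, 313.043 μs; sum = 21491.9 μs.
Propagation delays (d/s per hop): 120000, 1688.12, 0.0576667 μs; sum = 121688 μs.
End-to-end = 143000 μs.

143000 μs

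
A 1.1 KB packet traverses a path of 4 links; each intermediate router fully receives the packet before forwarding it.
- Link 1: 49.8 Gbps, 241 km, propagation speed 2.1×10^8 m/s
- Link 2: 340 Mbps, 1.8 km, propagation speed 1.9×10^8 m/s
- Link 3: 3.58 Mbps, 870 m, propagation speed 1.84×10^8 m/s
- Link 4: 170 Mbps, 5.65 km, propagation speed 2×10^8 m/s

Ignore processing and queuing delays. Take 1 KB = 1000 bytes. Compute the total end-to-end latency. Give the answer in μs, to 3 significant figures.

L = 8800 bits.
Transmission delays (L/R per hop): 0.176707, 25.8824, 2458.1, 51.7647 μs; sum = 2535.92 μs.
Propagation delays (d/s per hop): 1147.62, 9.47368, 4.72826, 28.25 μs; sum = 1190.07 μs.
End-to-end = 3730 μs.

3730 μs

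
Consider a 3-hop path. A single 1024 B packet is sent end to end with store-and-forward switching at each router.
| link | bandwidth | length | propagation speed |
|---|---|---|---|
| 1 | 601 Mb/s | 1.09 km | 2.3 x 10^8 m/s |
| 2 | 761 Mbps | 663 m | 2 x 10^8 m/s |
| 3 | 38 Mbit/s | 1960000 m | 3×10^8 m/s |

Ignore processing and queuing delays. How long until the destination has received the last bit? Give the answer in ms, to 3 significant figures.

L = 1024 × 8 = 8192 bits.
Transmission delays (L/R per hop): 0.0136306, 0.0107648, 0.215579 ms; sum = 0.239974 ms.
Propagation delays (d/s per hop): 0.00473913, 0.003315, 6.53333 ms; sum = 6.54139 ms.
End-to-end = 6.78 ms.

6.78 ms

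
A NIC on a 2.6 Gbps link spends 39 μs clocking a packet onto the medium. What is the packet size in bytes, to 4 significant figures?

L = R × t_tx = 2600000000 b/s × 3.9e-05 s = 101400 bits.
In bytes: 101400 / 8 = 12680 bytes.

12680 bytes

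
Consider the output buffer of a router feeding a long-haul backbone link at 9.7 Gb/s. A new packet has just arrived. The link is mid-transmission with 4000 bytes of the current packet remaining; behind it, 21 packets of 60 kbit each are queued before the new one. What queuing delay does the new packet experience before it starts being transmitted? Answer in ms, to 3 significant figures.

0.133 ms

Each queued packet: L/R = 60000/9700000000 = 0.00618557 ms.
21 queued → 0.129897 ms.
Plus remaining 32000 bits of current packet: 0.00329897 ms.
Queuing delay = 0.133 ms.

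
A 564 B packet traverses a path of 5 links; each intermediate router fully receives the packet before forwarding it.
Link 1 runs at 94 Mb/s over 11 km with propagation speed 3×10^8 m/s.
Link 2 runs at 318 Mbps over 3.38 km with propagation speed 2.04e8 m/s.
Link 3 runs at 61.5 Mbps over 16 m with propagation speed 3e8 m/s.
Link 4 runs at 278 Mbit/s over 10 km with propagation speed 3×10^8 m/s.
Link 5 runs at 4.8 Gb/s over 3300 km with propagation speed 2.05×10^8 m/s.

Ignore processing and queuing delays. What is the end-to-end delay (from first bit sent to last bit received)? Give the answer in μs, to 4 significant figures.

16340 μs

L = 564 × 8 = 4512 bits.
Transmission delays (L/R per hop): 48, 14.1887, 73.3659, 16.2302, 0.94 μs; sum = 152.725 μs.
Propagation delays (d/s per hop): 36.6667, 16.5686, 0.0533333, 33.3333, 16097.6 μs; sum = 16184.2 μs.
End-to-end = 16340 μs.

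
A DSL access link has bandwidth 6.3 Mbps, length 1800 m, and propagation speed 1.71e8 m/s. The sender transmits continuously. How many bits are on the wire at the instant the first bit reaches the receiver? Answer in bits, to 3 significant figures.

66.3 bits

Propagation delay = 1800 / 171000000 = 1.05263e-05 s.
BDP = R × t_prop = 6300000 × 1.05263e-05 = 66.3158 bits.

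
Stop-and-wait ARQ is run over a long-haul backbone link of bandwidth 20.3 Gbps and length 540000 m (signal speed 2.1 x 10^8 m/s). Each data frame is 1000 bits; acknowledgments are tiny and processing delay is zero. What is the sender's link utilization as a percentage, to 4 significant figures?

t_tx = L/R = 1000/20300000000 = 4.92611e-08 s.
t_prop = 540000/210000000 = 0.00257143 s; RTT = 0.00514286 s.
Cycle = t_tx + RTT = 0.00514291 s.
Utilization = t_tx / cycle = 4.92611e-08/0.00514291 = 0.0009578 %.

0.0009578 %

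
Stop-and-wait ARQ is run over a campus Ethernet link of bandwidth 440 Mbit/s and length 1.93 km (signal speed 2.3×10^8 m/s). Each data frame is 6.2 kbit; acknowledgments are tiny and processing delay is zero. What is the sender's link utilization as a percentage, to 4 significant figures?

t_tx = L/R = 6200/440000000 = 1.40909e-05 s.
t_prop = 1930/2.3e+08 = 8.3913e-06 s; RTT = 1.67826e-05 s.
Cycle = t_tx + RTT = 3.08735e-05 s.
Utilization = t_tx / cycle = 1.40909e-05/3.08735e-05 = 45.64 %.

45.64 %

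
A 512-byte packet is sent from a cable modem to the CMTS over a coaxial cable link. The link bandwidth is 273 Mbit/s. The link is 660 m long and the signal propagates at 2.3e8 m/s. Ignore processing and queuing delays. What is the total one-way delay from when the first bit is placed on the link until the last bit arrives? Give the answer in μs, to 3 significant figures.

L = 512 × 8 = 4096 bits.
Transmission delay = L/R = 4096 / 273000000 = 15.0037 μs.
Propagation delay = d/s = 660 m / 2.3e+08 m/s = 2.86957 μs.
Total = 17.9 μs.

17.9 μs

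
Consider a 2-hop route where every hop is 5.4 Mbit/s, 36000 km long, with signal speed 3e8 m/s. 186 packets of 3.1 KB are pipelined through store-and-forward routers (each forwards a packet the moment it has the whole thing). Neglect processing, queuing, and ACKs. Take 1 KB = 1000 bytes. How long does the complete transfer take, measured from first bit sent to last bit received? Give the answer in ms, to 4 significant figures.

1099 ms

Per-hop transmission t_tx = L/R = 24800/5400000 = 4.59259 ms.
Per-hop propagation t_prop = 36000000/300000000 = 120 ms.
Pipeline fill: first packet needs 2·t_tx to clear all hops; remaining 185 packets each add one t_tx.
Total = (2+186-1)·t_tx + 2·t_prop = 187·4.59259 + 2·120 = 1099 ms.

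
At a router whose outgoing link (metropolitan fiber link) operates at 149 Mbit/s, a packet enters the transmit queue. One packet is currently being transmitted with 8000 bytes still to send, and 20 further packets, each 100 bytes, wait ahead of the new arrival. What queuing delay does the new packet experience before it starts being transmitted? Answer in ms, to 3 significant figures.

Each queued packet: L/R = 800/149000000 = 0.00536913 ms.
20 queued → 0.107383 ms.
Plus remaining 64000 bits of current packet: 0.42953 ms.
Queuing delay = 0.537 ms.

0.537 ms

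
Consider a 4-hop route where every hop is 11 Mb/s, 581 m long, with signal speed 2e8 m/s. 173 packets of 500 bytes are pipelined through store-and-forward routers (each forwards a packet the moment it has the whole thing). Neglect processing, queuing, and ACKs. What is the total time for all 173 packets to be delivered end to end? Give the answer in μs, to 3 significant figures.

64000 μs

Per-hop transmission t_tx = L/R = 4000/11000000 = 363.636 μs.
Per-hop propagation t_prop = 581/200000000 = 2.905 μs.
Pipeline fill: first packet needs 4·t_tx to clear all hops; remaining 172 packets each add one t_tx.
Total = (4+173-1)·t_tx + 4·t_prop = 176·363.636 + 4·2.905 = 64000 μs.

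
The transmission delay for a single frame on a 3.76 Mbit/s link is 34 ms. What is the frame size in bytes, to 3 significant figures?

L = R × t_tx = 3760000 b/s × 0.034 s = 127840 bits.
In bytes: 127840 / 8 = 16000 bytes.

16000 bytes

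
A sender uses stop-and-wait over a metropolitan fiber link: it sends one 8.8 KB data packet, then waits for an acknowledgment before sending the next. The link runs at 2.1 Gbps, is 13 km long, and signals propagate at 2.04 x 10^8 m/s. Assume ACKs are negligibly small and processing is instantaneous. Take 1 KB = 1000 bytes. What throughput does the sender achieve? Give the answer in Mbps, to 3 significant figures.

t_tx = L/R = 70400/2100000000 = 3.35238e-05 s.
t_prop = 13000/204000000 = 6.37255e-05 s; RTT = 0.000127451 s.
Cycle = t_tx + RTT = 0.000160975 s.
Throughput = L / cycle = 70400 / 0.000160975 = 437 Mbps.

437 Mbps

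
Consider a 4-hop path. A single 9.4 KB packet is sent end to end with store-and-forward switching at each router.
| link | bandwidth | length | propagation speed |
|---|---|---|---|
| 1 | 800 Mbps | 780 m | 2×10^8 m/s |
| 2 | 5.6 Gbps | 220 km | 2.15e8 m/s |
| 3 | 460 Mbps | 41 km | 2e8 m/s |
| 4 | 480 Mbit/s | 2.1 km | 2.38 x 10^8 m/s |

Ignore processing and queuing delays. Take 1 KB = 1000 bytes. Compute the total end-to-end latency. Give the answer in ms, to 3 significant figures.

1.67 ms

L = 75200 bits.
Transmission delays (L/R per hop): 0.094, 0.0134286, 0.163478, 0.156667 ms; sum = 0.427573 ms.
Propagation delays (d/s per hop): 0.0039, 1.02326, 0.205, 0.00882353 ms; sum = 1.24098 ms.
End-to-end = 1.67 ms.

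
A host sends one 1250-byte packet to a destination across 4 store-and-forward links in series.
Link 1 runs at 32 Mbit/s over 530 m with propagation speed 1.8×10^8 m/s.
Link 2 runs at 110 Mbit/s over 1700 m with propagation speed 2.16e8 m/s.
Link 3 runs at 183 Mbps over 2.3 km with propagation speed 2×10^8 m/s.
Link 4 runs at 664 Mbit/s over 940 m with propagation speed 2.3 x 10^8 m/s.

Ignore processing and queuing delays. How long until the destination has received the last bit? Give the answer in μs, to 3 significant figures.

500 μs

L = 1250 × 8 = 10000 bits.
Transmission delays (L/R per hop): 312.5, 90.9091, 54.6448, 15.0602 μs; sum = 473.114 μs.
Propagation delays (d/s per hop): 2.94444, 7.87037, 11.5, 4.08696 μs; sum = 26.4018 μs.
End-to-end = 500 μs.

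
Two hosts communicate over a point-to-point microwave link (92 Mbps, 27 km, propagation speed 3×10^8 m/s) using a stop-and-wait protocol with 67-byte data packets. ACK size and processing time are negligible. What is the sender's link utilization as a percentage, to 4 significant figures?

t_tx = L/R = 536/92000000 = 5.82609e-06 s.
t_prop = 27000/300000000 = 9e-05 s; RTT = 0.00018 s.
Cycle = t_tx + RTT = 0.000185826 s.
Utilization = t_tx / cycle = 5.82609e-06/0.000185826 = 3.135 %.

3.135 %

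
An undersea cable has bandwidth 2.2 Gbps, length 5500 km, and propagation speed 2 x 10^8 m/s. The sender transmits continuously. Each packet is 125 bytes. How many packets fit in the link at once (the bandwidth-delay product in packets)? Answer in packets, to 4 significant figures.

60500 packets

Propagation delay = 5500000 / 200000000 = 0.0275 s.
BDP = R × t_prop = 2200000000 × 0.0275 = 60500000 bits.
In packets of 1000 bits: 60500 packets.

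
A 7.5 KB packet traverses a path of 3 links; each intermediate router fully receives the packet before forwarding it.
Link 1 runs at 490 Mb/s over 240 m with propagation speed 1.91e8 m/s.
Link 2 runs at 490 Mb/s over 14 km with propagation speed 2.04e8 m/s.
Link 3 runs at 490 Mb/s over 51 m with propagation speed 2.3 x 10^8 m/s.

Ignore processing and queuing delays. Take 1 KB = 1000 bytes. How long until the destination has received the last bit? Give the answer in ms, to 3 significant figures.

0.437 ms

L = 60000 bits.
Transmission delay per hop = L/R = 60000/490000000 = 0.122449 ms; 3 hops → 0.367347 ms.
Propagation delays (d/s per hop): 0.00125654, 0.0686275, 0.000221739 ms; sum = 0.0701057 ms.
End-to-end = 0.437 ms.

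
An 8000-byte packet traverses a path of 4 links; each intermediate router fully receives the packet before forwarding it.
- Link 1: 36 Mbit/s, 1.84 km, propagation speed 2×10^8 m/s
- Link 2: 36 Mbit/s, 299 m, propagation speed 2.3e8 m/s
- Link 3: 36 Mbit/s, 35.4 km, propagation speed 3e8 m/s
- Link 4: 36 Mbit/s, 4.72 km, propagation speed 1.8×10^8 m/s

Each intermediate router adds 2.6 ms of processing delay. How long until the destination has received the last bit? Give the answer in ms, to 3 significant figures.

L = 8000 × 8 = 64000 bits.
Transmission delay per hop = L/R = 64000/36000000 = 1.77778 ms; 4 hops → 7.11111 ms.
Propagation delays (d/s per hop): 0.0092, 0.0013, 0.118, 0.0262222 ms; sum = 0.154722 ms.
Processing at 3 router(s): 3 × 2.6 ms = 7.8 ms.
End-to-end = 15.1 ms.

15.1 ms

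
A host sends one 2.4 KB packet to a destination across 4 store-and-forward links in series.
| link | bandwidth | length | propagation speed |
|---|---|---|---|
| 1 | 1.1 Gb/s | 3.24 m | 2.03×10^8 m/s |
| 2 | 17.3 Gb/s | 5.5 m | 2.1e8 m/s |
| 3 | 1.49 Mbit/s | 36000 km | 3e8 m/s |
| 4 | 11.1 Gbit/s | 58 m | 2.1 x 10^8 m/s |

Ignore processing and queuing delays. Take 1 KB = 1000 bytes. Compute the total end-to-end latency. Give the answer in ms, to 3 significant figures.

133 ms

L = 19200 bits.
Transmission delays (L/R per hop): 0.0174545, 0.00110983, 12.8859, 0.00172973 ms; sum = 12.9062 ms.
Propagation delays (d/s per hop): 1.59606e-05, 2.61905e-05, 120, 0.00027619 ms; sum = 120 ms.
End-to-end = 133 ms.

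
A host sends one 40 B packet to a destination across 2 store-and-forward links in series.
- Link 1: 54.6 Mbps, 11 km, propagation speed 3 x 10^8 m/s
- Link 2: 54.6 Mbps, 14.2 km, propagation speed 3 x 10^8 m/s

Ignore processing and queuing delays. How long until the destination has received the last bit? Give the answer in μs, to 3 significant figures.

L = 40 × 8 = 320 bits.
Transmission delay per hop = L/R = 320/54600000 = 5.86081 μs; 2 hops → 11.7216 μs.
Propagation delays (d/s per hop): 36.6667, 47.3333 μs; sum = 84 μs.
End-to-end = 95.7 μs.

95.7 μs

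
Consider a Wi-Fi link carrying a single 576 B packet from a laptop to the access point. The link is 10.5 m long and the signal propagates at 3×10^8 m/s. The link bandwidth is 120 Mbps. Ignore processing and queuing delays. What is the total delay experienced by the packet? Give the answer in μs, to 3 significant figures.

38.4 μs

L = 576 × 8 = 4608 bits.
Transmission delay = L/R = 4608 / 120000000 = 38.4 μs.
Propagation delay = d/s = 10.5 m / 300000000 m/s = 0.035 μs.
Total = 38.4 μs.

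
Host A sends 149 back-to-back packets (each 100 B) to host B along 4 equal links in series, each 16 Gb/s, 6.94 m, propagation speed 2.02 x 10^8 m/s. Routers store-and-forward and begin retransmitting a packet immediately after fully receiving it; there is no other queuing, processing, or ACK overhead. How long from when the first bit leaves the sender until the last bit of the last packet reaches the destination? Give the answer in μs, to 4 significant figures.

7.737 μs

Per-hop transmission t_tx = L/R = 800/16000000000 = 0.05 μs.
Per-hop propagation t_prop = 6.94/202000000 = 0.0343564 μs.
Pipeline fill: first packet needs 4·t_tx to clear all hops; remaining 148 packets each add one t_tx.
Total = (4+149-1)·t_tx + 4·t_prop = 152·0.05 + 4·0.0343564 = 7.737 μs.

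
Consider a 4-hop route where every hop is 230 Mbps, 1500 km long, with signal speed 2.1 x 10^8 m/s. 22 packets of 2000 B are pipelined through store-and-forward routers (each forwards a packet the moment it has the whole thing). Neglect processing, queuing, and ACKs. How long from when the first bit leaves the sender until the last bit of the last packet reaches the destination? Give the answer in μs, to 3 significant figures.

30300 μs

Per-hop transmission t_tx = L/R = 16000/230000000 = 69.5652 μs.
Per-hop propagation t_prop = 1500000/210000000 = 7142.86 μs.
Pipeline fill: first packet needs 4·t_tx to clear all hops; remaining 21 packets each add one t_tx.
Total = (4+22-1)·t_tx + 4·t_prop = 25·69.5652 + 4·7142.86 = 30300 μs.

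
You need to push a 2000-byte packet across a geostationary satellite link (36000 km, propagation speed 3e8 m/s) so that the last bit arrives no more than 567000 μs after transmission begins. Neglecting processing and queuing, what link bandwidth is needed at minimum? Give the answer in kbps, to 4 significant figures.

35.79 kbps

L = 16000 bits.
Propagation delay = 36000000 / 300000000 = 120000 μs.
Transmission budget = 567000 − 120000 = 447000 μs.
R ≥ L / t_tx = 16000 bits / 0.447 s = 35.79 kbps.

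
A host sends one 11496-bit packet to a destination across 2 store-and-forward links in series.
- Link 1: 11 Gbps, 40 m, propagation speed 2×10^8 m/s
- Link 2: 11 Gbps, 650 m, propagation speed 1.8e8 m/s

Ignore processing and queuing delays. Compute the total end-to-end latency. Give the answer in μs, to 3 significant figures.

Transmission delay per hop = L/R = 11496/11000000000 = 1.04509 μs; 2 hops → 2.09018 μs.
Propagation delays (d/s per hop): 0.2, 3.61111 μs; sum = 3.81111 μs.
End-to-end = 5.90 μs.

5.90 μs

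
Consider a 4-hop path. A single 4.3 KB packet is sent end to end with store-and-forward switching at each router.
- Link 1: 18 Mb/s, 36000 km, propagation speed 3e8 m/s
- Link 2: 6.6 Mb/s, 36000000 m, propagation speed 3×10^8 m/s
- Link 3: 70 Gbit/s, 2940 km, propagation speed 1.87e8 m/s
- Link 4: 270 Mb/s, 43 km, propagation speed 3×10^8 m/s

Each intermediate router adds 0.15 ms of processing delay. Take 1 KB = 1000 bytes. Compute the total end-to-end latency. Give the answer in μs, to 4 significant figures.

L = 34400 bits.
Transmission delays (L/R per hop): 1911.11, 5212.12, 0.491429, 127.407 μs; sum = 7251.13 μs.
Propagation delays (d/s per hop): 120000, 120000, 15721.9, 143.333 μs; sum = 255865 μs.
Processing at 3 router(s): 3 × 0.15 ms = 450 μs.
End-to-end = 263600 μs.

263600 μs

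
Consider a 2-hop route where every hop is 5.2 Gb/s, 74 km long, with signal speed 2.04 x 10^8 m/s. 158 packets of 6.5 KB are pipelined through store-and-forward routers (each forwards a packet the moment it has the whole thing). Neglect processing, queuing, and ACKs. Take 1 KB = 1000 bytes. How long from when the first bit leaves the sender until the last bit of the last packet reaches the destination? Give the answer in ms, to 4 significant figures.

2.315 ms

Per-hop transmission t_tx = L/R = 52000/5200000000 = 0.01 ms.
Per-hop propagation t_prop = 74000/204000000 = 0.362745 ms.
Pipeline fill: first packet needs 2·t_tx to clear all hops; remaining 157 packets each add one t_tx.
Total = (2+158-1)·t_tx + 2·t_prop = 159·0.01 + 2·0.362745 = 2.315 ms.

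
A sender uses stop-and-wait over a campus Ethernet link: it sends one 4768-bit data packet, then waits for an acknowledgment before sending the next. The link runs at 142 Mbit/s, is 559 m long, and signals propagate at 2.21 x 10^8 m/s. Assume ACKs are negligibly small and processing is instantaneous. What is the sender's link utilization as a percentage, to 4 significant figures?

86.91 %

t_tx = L/R = 4768/142000000 = 3.35775e-05 s.
t_prop = 559/221000000 = 2.52941e-06 s; RTT = 5.05882e-06 s.
Cycle = t_tx + RTT = 3.86363e-05 s.
Utilization = t_tx / cycle = 3.35775e-05/3.86363e-05 = 86.91 %.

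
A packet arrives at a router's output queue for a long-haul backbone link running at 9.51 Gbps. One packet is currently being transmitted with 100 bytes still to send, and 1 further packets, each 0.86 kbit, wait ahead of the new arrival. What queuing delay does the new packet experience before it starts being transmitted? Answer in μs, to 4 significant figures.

0.1746 μs

Each queued packet: L/R = 860/9510000000 = 0.0904311 μs.
1 queued → 0.0904311 μs.
Plus remaining 800 bits of current packet: 0.084122 μs.
Queuing delay = 0.1746 μs.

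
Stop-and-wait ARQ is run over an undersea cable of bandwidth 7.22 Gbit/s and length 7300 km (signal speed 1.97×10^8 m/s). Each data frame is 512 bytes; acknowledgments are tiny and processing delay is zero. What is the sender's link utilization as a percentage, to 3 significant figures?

0.000765 %

t_tx = L/R = 4096/7220000000 = 5.67313e-07 s.
t_prop = 7300000/197000000 = 0.0370558 s; RTT = 0.0741117 s.
Cycle = t_tx + RTT = 0.0741122 s.
Utilization = t_tx / cycle = 5.67313e-07/0.0741122 = 0.000765 %.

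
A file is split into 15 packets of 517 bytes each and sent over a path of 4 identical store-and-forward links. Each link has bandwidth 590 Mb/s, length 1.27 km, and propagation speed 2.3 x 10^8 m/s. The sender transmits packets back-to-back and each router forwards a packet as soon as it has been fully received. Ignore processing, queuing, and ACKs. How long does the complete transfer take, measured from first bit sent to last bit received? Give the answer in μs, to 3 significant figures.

Per-hop transmission t_tx = L/R = 4136/590000000 = 7.01017 μs.
Per-hop propagation t_prop = 1270/2.3e+08 = 5.52174 μs.
Pipeline fill: first packet needs 4·t_tx to clear all hops; remaining 14 packets each add one t_tx.
Total = (4+15-1)·t_tx + 4·t_prop = 18·7.01017 + 4·5.52174 = 148 μs.

148 μs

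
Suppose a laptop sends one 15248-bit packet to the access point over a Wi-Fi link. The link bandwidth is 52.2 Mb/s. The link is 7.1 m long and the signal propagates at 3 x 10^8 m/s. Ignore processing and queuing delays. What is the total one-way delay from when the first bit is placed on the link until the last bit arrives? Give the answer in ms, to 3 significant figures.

Transmission delay = L/R = 15248 / 52200000 = 0.292107 ms.
Propagation delay = d/s = 7.1 m / 300000000 m/s = 2.36667e-05 ms.
Total = 0.292 ms.

0.292 ms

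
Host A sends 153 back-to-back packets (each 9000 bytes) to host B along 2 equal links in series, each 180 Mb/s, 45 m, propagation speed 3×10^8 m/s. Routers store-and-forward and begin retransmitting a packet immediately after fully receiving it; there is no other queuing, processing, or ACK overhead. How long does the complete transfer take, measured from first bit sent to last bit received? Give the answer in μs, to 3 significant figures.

Per-hop transmission t_tx = L/R = 72000/180000000 = 400 μs.
Per-hop propagation t_prop = 45/300000000 = 0.15 μs.
Pipeline fill: first packet needs 2·t_tx to clear all hops; remaining 152 packets each add one t_tx.
Total = (2+153-1)·t_tx + 2·t_prop = 154·400 + 2·0.15 = 61600 μs.

61600 μs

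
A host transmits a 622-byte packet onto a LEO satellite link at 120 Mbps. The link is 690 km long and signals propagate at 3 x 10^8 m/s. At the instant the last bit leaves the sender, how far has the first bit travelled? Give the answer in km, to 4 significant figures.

12.44 km

t_tx = L/R = 4976/120000000 = 4.14667e-05 s.
Distance = s × t_tx = 300000000 × 4.14667e-05 = 12.44 km.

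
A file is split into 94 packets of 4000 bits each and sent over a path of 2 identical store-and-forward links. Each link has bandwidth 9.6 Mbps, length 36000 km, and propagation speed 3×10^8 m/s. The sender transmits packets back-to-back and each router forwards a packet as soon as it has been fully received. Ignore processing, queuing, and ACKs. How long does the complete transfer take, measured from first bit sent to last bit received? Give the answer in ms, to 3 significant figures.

Per-hop transmission t_tx = L/R = 4000/9600000 = 0.416667 ms.
Per-hop propagation t_prop = 36000000/300000000 = 120 ms.
Pipeline fill: first packet needs 2·t_tx to clear all hops; remaining 93 packets each add one t_tx.
Total = (2+94-1)·t_tx + 2·t_prop = 95·0.416667 + 2·120 = 280 ms.

280 ms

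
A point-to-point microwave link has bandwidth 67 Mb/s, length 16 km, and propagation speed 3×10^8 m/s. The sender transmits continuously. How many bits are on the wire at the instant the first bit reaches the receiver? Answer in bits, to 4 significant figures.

Propagation delay = 16000 / 300000000 = 5.33333e-05 s.
BDP = R × t_prop = 67000000 × 5.33333e-05 = 3573.33 bits.

3573 bits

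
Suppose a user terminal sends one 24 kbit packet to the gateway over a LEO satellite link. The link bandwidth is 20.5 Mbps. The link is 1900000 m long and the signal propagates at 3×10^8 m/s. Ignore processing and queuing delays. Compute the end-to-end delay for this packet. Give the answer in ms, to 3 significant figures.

7.50 ms

L = 24000 bits.
Transmission delay = L/R = 24000 / 20500000 = 1.17073 ms.
Propagation delay = d/s = 1900000 m / 300000000 m/s = 6.33333 ms.
Total = 7.50 ms.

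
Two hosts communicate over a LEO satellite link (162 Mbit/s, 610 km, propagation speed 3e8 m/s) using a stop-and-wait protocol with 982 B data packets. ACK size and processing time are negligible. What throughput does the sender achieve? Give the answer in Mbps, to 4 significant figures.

t_tx = L/R = 7856/162000000 = 4.84938e-05 s.
t_prop = 610000/300000000 = 0.00203333 s; RTT = 0.00406667 s.
Cycle = t_tx + RTT = 0.00411516 s.
Throughput = L / cycle = 7856 / 0.00411516 = 1.909 Mbps.

1.909 Mbps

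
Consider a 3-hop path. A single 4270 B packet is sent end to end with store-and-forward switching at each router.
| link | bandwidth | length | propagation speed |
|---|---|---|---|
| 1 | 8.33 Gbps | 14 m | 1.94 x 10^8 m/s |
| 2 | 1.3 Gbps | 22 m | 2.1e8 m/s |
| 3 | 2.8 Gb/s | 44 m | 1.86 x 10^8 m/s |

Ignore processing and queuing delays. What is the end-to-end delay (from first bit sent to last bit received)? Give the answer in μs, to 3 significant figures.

43.0 μs

L = 4270 × 8 = 34160 bits.
Transmission delays (L/R per hop): 4.10084, 26.2769, 12.2 μs; sum = 42.5778 μs.
Propagation delays (d/s per hop): 0.0721649, 0.104762, 0.236559 μs; sum = 0.413486 μs.
End-to-end = 43.0 μs.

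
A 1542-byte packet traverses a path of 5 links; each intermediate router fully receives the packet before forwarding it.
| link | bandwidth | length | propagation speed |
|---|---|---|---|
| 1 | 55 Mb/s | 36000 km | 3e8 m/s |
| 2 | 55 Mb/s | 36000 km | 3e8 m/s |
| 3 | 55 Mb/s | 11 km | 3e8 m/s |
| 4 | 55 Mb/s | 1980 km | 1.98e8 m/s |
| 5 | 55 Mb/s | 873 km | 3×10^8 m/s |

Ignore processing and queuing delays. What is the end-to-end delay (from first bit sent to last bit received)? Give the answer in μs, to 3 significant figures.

L = 1542 × 8 = 12336 bits.
Transmission delay per hop = L/R = 12336/55000000 = 224.291 μs; 5 hops → 1121.45 μs.
Propagation delays (d/s per hop): 120000, 120000, 36.6667, 10000, 2910 μs; sum = 252947 μs.
End-to-end = 254000 μs.

254000 μs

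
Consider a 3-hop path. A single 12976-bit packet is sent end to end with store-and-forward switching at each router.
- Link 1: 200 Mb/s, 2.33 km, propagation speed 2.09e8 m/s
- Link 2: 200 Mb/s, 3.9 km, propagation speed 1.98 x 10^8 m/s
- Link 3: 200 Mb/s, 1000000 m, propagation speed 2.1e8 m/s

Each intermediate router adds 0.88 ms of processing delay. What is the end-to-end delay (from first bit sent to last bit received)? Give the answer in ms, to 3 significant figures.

6.75 ms

Transmission delay per hop = L/R = 12976/200000000 = 0.06488 ms; 3 hops → 0.19464 ms.
Propagation delays (d/s per hop): 0.0111483, 0.019697, 4.7619 ms; sum = 4.79275 ms.
Processing at 2 router(s): 2 × 0.88 ms = 1.76 ms.
End-to-end = 6.75 ms.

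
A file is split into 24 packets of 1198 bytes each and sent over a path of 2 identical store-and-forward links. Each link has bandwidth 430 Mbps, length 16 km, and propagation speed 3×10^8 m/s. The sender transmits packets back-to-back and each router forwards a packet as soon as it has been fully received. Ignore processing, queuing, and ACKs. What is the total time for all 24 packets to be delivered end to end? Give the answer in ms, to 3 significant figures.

0.664 ms

Per-hop transmission t_tx = L/R = 9584/430000000 = 0.0222884 ms.
Per-hop propagation t_prop = 16000/300000000 = 0.0533333 ms.
Pipeline fill: first packet needs 2·t_tx to clear all hops; remaining 23 packets each add one t_tx.
Total = (2+24-1)·t_tx + 2·t_prop = 25·0.0222884 + 2·0.0533333 = 0.664 ms.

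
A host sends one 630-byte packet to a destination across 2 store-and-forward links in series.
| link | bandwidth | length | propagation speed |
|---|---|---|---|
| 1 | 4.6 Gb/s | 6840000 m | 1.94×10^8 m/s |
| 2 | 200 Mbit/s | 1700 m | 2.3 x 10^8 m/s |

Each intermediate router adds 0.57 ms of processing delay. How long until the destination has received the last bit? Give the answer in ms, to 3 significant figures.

L = 630 × 8 = 5040 bits.
Transmission delays (L/R per hop): 0.00109565, 0.0252 ms; sum = 0.0262957 ms.
Propagation delays (d/s per hop): 35.2577, 0.0073913 ms; sum = 35.2651 ms.
Processing at 1 router(s): 1 × 0.57 ms = 0.57 ms.
End-to-end = 35.9 ms.

35.9 ms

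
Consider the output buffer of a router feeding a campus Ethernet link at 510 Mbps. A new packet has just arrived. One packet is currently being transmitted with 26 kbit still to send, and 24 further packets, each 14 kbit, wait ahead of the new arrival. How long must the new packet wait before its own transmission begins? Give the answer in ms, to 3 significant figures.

Each queued packet: L/R = 14000/510000000 = 0.027451 ms.
24 queued → 0.658824 ms.
Plus remaining 26000 bits of current packet: 0.0509804 ms.
Queuing delay = 0.710 ms.

0.710 ms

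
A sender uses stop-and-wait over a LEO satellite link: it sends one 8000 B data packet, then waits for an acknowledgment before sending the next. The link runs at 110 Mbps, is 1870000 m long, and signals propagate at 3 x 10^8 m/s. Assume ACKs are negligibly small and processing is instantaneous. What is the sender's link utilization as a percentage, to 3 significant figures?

t_tx = L/R = 64000/110000000 = 0.000581818 s.
t_prop = 1870000/300000000 = 0.00623333 s; RTT = 0.0124667 s.
Cycle = t_tx + RTT = 0.0130485 s.
Utilization = t_tx / cycle = 0.000581818/0.0130485 = 4.46 %.

4.46 %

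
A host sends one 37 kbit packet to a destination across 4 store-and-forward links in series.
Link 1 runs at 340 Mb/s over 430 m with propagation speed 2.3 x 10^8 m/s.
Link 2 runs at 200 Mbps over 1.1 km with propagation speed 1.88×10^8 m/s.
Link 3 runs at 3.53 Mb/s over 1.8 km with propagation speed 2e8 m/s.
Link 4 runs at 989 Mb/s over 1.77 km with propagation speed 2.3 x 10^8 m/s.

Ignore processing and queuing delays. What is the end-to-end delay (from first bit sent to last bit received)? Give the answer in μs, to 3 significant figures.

L = 37000 bits.
Transmission delays (L/R per hop): 108.824, 185, 10481.6, 37.4115 μs; sum = 10812.8 μs.
Propagation delays (d/s per hop): 1.86957, 5.85106, 9, 7.69565 μs; sum = 24.4163 μs.
End-to-end = 10800 μs.

10800 μs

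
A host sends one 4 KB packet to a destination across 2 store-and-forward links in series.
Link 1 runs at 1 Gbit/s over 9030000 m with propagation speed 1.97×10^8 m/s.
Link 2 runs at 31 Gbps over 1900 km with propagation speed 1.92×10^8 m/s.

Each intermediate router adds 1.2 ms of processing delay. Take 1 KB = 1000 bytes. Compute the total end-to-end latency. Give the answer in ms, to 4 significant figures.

L = 32000 bits.
Transmission delays (L/R per hop): 0.032, 0.00103226 ms; sum = 0.0330323 ms.
Propagation delays (d/s per hop): 45.8376, 9.89583 ms; sum = 55.7334 ms.
Processing at 1 router(s): 1 × 1.2 ms = 1.2 ms.
End-to-end = 56.97 ms.

56.97 ms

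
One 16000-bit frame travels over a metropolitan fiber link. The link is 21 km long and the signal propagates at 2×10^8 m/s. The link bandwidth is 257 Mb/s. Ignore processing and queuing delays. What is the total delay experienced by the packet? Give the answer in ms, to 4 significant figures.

Transmission delay = L/R = 16000 / 257000000 = 0.0622568 ms.
Propagation delay = d/s = 21000 m / 200000000 m/s = 0.105 ms.
Total = 0.1673 ms.

0.1673 ms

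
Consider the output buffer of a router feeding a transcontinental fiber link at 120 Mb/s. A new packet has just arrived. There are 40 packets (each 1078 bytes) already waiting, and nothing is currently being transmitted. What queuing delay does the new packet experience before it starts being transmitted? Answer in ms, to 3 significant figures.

2.87 ms

Each queued packet: L/R = 8624/120000000 = 0.0718667 ms.
40 queued → 2.87467 ms.
Queuing delay = 2.87 ms.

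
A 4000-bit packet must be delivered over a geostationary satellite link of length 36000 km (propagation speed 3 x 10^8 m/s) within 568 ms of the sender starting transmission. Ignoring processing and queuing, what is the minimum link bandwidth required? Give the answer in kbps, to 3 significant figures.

Propagation delay = 36000000 / 300000000 = 120 ms.
Transmission budget = 568 − 120 = 448 ms.
R ≥ L / t_tx = 4000 bits / 0.448 s = 8.93 kbps.

8.93 kbps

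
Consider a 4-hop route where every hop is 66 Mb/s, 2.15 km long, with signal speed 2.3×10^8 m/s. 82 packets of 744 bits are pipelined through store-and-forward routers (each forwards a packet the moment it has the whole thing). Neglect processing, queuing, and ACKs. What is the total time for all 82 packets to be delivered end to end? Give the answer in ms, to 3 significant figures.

Per-hop transmission t_tx = L/R = 744/66000000 = 0.0112727 ms.
Per-hop propagation t_prop = 2150/2.3e+08 = 0.00934783 ms.
Pipeline fill: first packet needs 4·t_tx to clear all hops; remaining 81 packets each add one t_tx.
Total = (4+82-1)·t_tx + 4·t_prop = 85·0.0112727 + 4·0.00934783 = 0.996 ms.

0.996 ms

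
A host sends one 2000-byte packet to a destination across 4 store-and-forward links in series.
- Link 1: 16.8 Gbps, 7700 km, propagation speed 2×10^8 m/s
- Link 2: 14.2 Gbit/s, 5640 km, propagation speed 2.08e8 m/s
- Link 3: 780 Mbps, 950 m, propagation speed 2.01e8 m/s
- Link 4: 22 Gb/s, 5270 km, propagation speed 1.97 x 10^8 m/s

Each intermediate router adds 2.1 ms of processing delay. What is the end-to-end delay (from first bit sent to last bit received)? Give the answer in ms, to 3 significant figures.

98.7 ms

L = 2000 × 8 = 16000 bits.
Transmission delays (L/R per hop): 0.000952381, 0.00112676, 0.0205128, 0.000727273 ms; sum = 0.0233192 ms.
Propagation delays (d/s per hop): 38.5, 27.1154, 0.00472637, 26.7513 ms; sum = 92.3714 ms.
Processing at 3 router(s): 3 × 2.1 ms = 6.3 ms.
End-to-end = 98.7 ms.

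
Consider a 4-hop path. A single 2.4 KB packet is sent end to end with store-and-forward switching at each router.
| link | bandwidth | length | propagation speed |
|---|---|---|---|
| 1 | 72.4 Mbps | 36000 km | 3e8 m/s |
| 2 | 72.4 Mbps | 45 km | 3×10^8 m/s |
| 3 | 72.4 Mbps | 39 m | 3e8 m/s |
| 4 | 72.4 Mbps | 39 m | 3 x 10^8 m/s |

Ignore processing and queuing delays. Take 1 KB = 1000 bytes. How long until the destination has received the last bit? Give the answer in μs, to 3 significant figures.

L = 19200 bits.
Transmission delay per hop = L/R = 19200/72400000 = 265.193 μs; 4 hops → 1060.77 μs.
Propagation delays (d/s per hop): 120000, 150, 0.13, 0.13 μs; sum = 120150 μs.
End-to-end = 121000 μs.

121000 μs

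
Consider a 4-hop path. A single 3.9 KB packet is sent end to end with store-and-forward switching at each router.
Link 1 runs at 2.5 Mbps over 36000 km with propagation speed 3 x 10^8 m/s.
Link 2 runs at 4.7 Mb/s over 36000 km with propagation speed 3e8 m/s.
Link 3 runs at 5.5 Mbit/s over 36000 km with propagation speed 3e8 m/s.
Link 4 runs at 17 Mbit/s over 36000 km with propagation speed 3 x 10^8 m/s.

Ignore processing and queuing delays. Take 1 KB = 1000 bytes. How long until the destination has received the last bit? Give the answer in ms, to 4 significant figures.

L = 31200 bits.
Transmission delays (L/R per hop): 12.48, 6.6383, 5.67273, 1.83529 ms; sum = 26.6263 ms.
Propagation delays (d/s per hop): 120, 120, 120, 120 ms; sum = 480 ms.
End-to-end = 506.6 ms.

506.6 ms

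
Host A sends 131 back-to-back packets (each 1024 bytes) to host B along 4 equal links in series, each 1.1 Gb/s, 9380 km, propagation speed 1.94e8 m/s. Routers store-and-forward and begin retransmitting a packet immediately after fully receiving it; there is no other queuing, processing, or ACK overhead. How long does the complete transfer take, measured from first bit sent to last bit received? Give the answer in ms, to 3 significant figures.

Per-hop transmission t_tx = L/R = 8192/1100000000 = 0.00744727 ms.
Per-hop propagation t_prop = 9380000/194000000 = 48.3505 ms.
Pipeline fill: first packet needs 4·t_tx to clear all hops; remaining 130 packets each add one t_tx.
Total = (4+131-1)·t_tx + 4·t_prop = 134·0.00744727 + 4·48.3505 = 194 ms.

194 ms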